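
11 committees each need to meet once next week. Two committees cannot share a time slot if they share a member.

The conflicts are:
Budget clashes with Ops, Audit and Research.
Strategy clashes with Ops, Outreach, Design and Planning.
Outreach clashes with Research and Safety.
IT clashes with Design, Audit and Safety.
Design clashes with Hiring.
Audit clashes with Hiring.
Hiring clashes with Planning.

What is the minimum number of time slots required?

3

The cycle Safety-Outreach-Strategy-Design-IT-Safety has odd length 5, so it cannot be 2-colored; at least 3 time slots are needed.
3 time slots suffice: time slot 1 → {Budget, Strategy, IT, Hiring}; time slot 2 → {Ops, Outreach, Design, Audit, Planning}; time slot 3 → {Research, Safety}. Each listed conflict is separated.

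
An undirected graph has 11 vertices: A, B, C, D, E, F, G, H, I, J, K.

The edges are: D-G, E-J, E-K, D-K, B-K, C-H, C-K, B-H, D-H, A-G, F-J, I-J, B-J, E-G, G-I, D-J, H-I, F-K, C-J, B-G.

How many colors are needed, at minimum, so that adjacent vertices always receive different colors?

F and J are adjacent, so at least 2 colors are needed.
2 colors suffice: A=2, B=2, C=2, D=2, E=2, F=2, G=1, H=1, I=2, J=1, K=1. No two adjacent vertices share a color.

2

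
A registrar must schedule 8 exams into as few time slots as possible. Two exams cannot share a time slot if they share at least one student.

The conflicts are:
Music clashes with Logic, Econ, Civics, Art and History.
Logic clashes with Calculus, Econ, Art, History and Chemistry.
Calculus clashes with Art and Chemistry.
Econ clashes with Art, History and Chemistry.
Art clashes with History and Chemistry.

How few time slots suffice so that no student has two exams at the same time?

5

Music, Logic, Econ, Art, History all conflict with each other, so at least 5 time slots are needed.
5 time slots suffice: Music=3, Logic=1, Calculus=4, Econ=4, Civics=1, Art=2, History=5, Chemistry=3. Every pair that conflicts lands in different time slots.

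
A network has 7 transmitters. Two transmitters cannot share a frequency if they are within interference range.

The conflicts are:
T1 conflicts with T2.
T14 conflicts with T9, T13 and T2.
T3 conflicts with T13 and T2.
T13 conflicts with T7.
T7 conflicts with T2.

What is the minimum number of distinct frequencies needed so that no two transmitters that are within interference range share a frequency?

2

T14 and T9 conflict, so at least 2 frequencies are needed.
A valid assignment using 2 frequencies: T1=2, T14=2, T9=1, T3=2, T13=1, T7=2, T2=1. Each listed conflict is separated.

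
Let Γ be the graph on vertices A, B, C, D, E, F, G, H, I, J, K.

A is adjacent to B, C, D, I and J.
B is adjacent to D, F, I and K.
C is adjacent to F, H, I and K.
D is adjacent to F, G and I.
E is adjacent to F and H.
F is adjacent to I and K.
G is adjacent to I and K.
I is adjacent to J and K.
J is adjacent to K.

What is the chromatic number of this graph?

C, F, I, K are mutually adjacent (a clique of size 4), so at least 4 colors are needed.
4 colors suffice: color red → {E, I}; color blue → {A, F, G, H}; color green → {D, K}; color yellow → {B, C, J}. Each edge has distinct colors on its endpoints.

4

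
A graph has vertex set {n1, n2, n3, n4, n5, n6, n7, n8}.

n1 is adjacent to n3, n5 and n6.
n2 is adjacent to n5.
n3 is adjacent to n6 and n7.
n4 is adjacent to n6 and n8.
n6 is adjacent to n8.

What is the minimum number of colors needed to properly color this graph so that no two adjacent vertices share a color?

3

n4, n6, n8 form a triangle, so at least 3 colors are needed.
3 colors suffice: color R → {n5, n6, n7}; color B → {n1, n2, n4}; color G → {n3, n8}. No two adjacent vertices share a color.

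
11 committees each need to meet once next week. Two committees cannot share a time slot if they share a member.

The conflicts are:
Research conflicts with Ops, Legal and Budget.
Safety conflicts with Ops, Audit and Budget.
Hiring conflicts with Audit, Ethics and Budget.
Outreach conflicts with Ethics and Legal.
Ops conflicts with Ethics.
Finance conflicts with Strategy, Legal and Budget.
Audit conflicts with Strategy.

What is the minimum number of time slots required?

3

The cycle Legal-Outreach-Ethics-Ops-Research-Legal has odd length 5, so it cannot be 2-colored; at least 3 time slots are needed.
3 time slots suffice: time slot 1 → {Audit, Ethics, Legal, Budget}; time slot 2 → {Research, Safety, Hiring, Outreach, Finance}; time slot 3 → {Ops, Strategy}. Every pair that conflicts lands in different time slots.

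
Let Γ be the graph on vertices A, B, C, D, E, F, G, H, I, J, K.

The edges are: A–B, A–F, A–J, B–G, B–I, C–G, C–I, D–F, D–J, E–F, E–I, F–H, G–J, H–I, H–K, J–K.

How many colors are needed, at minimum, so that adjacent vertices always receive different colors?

The cycle H-I-B-A-F-H has odd length 5, so it cannot be 2-colored; at least 3 colors are needed.
3 colors suffice: color 1 → {F, I, J}; color 2 → {B, C, D, E, H}; color 3 → {A, G, K}. Every edge joins two different colors.

3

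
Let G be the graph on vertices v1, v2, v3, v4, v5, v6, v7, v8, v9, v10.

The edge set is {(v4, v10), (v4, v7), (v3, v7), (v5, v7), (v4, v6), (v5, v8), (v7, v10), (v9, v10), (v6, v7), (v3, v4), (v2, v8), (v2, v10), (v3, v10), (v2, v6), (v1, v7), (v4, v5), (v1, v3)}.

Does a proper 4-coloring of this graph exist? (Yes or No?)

The chromatic number is 4. v3, v4, v7, v10 form a clique, so at least 4 colors are needed.
4 colors suffice: v1=2, v2=1, v3=4, v4=3, v5=2, v6=2, v7=1, v8=3, v9=1, v10=2.
That is already a proper 4-coloring.

Yes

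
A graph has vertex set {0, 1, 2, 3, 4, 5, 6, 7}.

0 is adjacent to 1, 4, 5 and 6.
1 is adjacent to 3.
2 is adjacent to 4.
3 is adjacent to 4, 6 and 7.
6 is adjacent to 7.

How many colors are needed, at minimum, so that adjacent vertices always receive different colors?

3, 6, 7 form a triangle, so at least 3 colors are needed.
3 colors suffice: color red → {0, 2, 3}; color blue → {1, 4, 5, 6}; color green → {7}. Every edge joins two different colors.

3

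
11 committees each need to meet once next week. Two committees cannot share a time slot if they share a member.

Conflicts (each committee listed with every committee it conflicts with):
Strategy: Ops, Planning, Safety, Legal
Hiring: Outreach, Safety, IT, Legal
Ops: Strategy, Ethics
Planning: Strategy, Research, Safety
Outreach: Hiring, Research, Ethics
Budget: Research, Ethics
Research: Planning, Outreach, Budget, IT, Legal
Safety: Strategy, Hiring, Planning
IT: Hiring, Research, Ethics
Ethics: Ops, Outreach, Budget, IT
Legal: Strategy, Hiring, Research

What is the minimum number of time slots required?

3

Strategy, Planning, Safety pairwise conflict, so at least 3 time slots are needed.
3 time slots suffice: time slot 1 → {Strategy, Hiring, Research, Ethics}; time slot 2 → {Ops, Planning, Outreach, Budget, IT, Legal}; time slot 3 → {Safety}. No two conflicting committees share a time slot.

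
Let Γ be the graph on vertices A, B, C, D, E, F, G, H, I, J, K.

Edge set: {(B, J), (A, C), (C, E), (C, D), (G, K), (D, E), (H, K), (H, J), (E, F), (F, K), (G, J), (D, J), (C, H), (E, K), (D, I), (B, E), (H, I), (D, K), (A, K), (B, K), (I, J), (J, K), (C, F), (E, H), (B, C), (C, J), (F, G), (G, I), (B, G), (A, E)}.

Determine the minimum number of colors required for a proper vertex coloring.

B, G, J, K are pairwise adjacent (a clique of size 4), so at least 4 colors are needed.
4 colors suffice: color 1 → {C, I, K}; color 2 → {E, J}; color 3 → {A, B, D, F, H}; color 4 → {G}. No two adjacent vertices share a color.

4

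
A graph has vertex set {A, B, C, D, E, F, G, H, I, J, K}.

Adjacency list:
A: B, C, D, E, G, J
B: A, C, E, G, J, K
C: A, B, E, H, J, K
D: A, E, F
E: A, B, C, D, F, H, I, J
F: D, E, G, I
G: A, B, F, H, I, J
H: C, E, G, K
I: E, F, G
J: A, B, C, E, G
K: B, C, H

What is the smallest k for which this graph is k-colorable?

5

A, B, C, E, J are pairwise adjacent (a clique of size 5), so at least 5 colors are needed.
One proper 5-coloring: A=green, B=yellow, C=blue, D=yellow, E=red, F=blue, G=red, H=green, I=green, J=purple, K=red. Each edge has distinct colors on its endpoints.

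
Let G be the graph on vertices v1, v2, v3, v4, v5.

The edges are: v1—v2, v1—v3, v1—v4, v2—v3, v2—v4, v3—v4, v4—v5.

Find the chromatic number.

v1, v2, v3, v4 are pairwise adjacent (a clique of size 4), so at least 4 colors are needed.
4 colors suffice: v1=2, v2=3, v3=4, v4=1, v5=2. Each edge has distinct colors on its endpoints.

4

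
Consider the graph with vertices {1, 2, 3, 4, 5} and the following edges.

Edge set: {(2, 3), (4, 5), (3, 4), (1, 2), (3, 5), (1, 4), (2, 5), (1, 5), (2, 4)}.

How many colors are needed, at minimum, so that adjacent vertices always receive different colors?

4

2, 3, 4, 5 form a clique, so at least 4 colors are needed.
4 colors suffice: color red → {2}; color blue → {4}; color green → {5}; color yellow → {1, 3}. Every edge joins two different colors.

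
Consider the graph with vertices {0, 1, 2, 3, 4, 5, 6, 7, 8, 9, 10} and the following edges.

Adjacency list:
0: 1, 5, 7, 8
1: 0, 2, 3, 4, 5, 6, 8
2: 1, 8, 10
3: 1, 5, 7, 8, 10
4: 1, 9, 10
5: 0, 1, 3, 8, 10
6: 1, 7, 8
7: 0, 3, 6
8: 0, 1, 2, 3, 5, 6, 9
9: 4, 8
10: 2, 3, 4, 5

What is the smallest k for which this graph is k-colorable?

4

0, 1, 5, 8 form a clique, so at least 4 colors are needed.
4 colors suffice: 0=c, 1=b, 2=c, 3=c, 4=c, 5=d, 6=c, 7=a, 8=a, 9=b, 10=a. Every edge joins two different colors.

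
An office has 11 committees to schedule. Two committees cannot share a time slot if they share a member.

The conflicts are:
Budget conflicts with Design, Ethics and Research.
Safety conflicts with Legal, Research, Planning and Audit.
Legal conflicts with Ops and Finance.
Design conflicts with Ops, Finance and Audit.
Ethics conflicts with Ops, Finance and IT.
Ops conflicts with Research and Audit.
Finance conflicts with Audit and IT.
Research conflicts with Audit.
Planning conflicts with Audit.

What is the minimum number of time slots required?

Ethics, Finance, IT pairwise conflict, so at least 3 time slots are needed.
Using 3 time slots: Budget=2, Safety=2, Legal=1, Design=3, Ethics=1, Ops=2, Finance=2, Research=3, Planning=3, Audit=1, IT=3. Each listed conflict is separated.

3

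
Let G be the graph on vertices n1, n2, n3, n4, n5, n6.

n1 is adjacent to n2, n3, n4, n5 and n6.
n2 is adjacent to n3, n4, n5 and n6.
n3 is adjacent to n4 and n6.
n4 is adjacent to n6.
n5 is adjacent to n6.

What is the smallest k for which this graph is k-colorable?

n1, n2, n3, n4, n6 are mutually adjacent (a clique of size 5), so at least 5 colors are needed.
5 colors suffice: color R → {n1}; color B → {n2}; color G → {n6}; color Y → {n4, n5}; color P → {n3}. Each edge has distinct colors on its endpoints.

5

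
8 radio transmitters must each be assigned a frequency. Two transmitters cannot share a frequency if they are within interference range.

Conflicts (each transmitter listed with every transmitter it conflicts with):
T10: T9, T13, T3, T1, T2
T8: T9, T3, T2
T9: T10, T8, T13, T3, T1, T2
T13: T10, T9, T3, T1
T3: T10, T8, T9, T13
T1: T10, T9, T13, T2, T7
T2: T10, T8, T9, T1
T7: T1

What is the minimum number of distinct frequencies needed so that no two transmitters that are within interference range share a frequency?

T10, T9, T13, T1 are mutually in conflict, so at least 4 frequencies are needed.
4 frequencies suffice: frequency 1 → {T9, T7}; frequency 2 → {T3, T1}; frequency 3 → {T10, T8}; frequency 4 → {T13, T2}. No two conflicting transmitters share a frequency.

4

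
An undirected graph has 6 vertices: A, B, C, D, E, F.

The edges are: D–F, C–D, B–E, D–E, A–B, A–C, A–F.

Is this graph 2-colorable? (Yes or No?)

The cycle C-D-E-B-A-C has odd length 5, so it cannot be 2-colored; at least 3 colors are needed.
So 2 colors are not enough.

No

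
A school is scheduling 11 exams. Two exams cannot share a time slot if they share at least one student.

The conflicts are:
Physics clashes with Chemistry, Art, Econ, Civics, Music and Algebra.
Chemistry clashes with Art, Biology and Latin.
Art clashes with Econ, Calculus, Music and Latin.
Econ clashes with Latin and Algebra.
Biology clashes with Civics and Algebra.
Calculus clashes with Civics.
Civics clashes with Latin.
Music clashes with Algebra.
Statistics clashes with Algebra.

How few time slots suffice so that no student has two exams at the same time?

Physics, Music, Algebra pairwise conflict, so at least 3 time slots are needed.
3 time slots suffice: Physics=2, Chemistry=3, Art=1, Econ=3, Biology=2, Calculus=2, Civics=1, Music=3, Latin=2, Statistics=2, Algebra=1. No two conflicting exams share a time slot.

3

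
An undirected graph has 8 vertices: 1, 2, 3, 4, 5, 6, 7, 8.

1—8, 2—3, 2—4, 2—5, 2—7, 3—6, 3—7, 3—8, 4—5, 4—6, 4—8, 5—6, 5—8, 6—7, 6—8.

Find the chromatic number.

4, 5, 6, 8 are mutually adjacent (a clique of size 4), so at least 4 colors are needed.
A valid assignment using 4 colors: 1=red, 2=red, 3=green, 4=yellow, 5=green, 6=red, 7=blue, 8=blue. Every edge joins two different colors.

4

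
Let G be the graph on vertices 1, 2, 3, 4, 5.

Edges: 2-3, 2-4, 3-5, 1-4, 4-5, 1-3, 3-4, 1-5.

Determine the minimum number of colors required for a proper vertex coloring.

1, 3, 4, 5 are pairwise adjacent (a clique of size 4), so at least 4 colors are needed.
A valid assignment using 4 colors: 1=yellow, 2=green, 3=red, 4=blue, 5=green. No two adjacent vertices share a color.

4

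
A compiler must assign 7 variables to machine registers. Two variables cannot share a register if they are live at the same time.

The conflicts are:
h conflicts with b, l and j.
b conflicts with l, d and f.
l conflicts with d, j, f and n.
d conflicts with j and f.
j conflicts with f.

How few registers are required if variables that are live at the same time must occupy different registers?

4

b, l, d, f all conflict with each other, so at least 4 registers are needed.
A valid assignment using 4 registers: h=3, b=2, l=1, d=3, j=2, f=4, n=2. No two conflicting variables share a register.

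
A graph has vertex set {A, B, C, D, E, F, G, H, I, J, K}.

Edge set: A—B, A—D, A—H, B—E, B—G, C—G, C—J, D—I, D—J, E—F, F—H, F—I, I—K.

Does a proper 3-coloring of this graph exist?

Yes

The chromatic number is 3. The cycle A-D-I-F-H-A has odd length 5, so it cannot be 2-colored; at least 3 colors are needed.
3 colors suffice: color 1 → {B, H, I, J}; color 2 → {C, D, F, K}; color 3 → {A, E, G}.
That is already a proper 3-coloring.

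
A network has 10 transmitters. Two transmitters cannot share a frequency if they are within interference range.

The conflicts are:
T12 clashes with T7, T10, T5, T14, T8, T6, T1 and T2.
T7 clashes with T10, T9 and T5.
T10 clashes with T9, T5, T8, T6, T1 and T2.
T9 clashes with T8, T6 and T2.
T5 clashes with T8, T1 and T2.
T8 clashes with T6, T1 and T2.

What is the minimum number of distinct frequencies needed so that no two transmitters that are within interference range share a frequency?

5

T12, T10, T5, T8, T1 are mutually in conflict, so at least 5 frequencies are needed.
A valid assignment using 5 frequencies: T12=2, T7=3, T10=1, T9=2, T5=4, T14=1, T8=3, T6=4, T1=5, T2=5. No two conflicting transmitters share a frequency.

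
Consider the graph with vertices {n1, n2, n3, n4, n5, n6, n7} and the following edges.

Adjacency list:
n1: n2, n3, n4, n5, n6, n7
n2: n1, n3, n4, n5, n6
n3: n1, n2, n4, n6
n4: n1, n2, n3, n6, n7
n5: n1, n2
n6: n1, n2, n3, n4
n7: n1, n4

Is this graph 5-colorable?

Yes

The chromatic number is 5. n1, n2, n3, n4, n6 are mutually adjacent (a clique of size 5), so at least 5 colors are needed.
One proper 5-coloring: n1=1, n2=2, n3=4, n4=3, n5=3, n6=5, n7=2.
That is already a proper 5-coloring.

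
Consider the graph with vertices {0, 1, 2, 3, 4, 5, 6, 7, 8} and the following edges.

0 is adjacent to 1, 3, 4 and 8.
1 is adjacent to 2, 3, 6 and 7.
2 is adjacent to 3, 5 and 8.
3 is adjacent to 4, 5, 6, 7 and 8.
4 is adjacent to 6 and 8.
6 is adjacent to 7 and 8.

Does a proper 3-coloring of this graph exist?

1, 3, 6, 7 form a clique, so at least 4 colors are needed.
So 3 colors are not enough.

No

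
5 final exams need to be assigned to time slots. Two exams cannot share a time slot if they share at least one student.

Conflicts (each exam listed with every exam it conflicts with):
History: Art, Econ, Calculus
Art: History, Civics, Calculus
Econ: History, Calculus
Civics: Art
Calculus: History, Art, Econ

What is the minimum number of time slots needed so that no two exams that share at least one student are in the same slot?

History, Art, Calculus pairwise conflict, so at least 3 time slots are needed.
Using 3 time slots: History=3, Art=1, Econ=1, Civics=2, Calculus=2. Each listed conflict is separated.

3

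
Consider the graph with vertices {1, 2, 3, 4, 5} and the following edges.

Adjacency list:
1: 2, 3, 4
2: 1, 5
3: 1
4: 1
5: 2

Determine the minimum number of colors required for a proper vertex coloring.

2

1 and 4 are adjacent, so at least 2 colors are needed.
2 colors suffice: color a → {1, 5}; color b → {2, 3, 4}. No two adjacent vertices share a color.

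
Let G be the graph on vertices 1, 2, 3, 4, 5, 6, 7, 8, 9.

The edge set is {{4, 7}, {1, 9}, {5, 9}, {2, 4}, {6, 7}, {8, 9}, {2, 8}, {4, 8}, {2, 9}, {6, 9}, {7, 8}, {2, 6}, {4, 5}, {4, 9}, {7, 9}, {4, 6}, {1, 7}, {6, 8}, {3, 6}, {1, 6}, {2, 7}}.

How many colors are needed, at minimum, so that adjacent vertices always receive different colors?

6

2, 4, 6, 7, 8, 9 are pairwise adjacent (a clique of size 6), so at least 6 colors are needed.
6 colors suffice: color red → {5, 6}; color blue → {3, 9}; color green → {7}; color yellow → {1, 4}; color purple → {8}; color orange → {2}. Each edge has distinct colors on its endpoints.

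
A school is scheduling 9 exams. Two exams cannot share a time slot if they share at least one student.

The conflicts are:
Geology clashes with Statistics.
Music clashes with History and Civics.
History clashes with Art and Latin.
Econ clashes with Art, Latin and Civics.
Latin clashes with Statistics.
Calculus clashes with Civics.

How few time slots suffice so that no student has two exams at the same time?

3

The cycle Civics-Music-History-Latin-Econ-Civics has odd length 5, so it cannot be 2-colored; at least 3 time slots are needed.
3 time slots suffice: time slot 1 → {History, Econ, Statistics, Calculus}; time slot 2 → {Geology, Art, Latin, Civics}; time slot 3 → {Music}. No two conflicting exams share a time slot.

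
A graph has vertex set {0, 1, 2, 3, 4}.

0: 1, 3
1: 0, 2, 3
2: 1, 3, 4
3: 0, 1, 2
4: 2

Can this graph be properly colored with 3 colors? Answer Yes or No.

The chromatic number is 3. 0, 1, 3 form a triangle, so at least 3 colors are needed.
3 colors suffice: color a → {1, 4}; color b → {3}; color c → {0, 2}.
That is already a proper 3-coloring.

Yes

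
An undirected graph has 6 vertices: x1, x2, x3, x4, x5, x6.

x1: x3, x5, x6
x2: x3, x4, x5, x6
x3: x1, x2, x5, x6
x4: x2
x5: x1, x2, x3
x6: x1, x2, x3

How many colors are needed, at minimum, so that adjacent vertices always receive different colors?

3

x2, x3, x5 are pairwise adjacent, so at least 3 colors are needed.
3 colors suffice: color 1 → {x1, x2}; color 2 → {x3, x4}; color 3 → {x5, x6}. Every edge joins two different colors.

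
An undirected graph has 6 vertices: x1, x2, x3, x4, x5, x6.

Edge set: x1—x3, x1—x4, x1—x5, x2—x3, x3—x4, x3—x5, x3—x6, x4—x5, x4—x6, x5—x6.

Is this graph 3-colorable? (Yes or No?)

x1, x3, x4, x5 are mutually adjacent (a clique of size 4), so at least 4 colors are needed.
So 3 colors are not enough.

No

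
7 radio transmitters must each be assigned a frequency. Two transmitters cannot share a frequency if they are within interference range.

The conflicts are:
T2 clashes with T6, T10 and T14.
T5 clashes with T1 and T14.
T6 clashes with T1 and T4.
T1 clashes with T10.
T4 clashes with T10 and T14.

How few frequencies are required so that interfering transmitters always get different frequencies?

3

The cycle T5-T14-T2-T10-T1-T5 has odd length 5, so it cannot be 2-colored; at least 3 frequencies are needed.
3 frequencies suffice: T2=1, T5=3, T6=2, T1=1, T4=1, T10=2, T14=2. No two conflicting transmitters share a frequency.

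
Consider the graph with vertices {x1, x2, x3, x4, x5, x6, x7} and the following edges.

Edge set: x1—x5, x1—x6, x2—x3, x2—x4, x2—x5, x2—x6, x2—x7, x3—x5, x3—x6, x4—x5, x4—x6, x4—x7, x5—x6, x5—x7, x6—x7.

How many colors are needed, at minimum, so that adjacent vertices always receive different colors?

5

x2, x4, x5, x6, x7 are mutually adjacent (a clique of size 5), so at least 5 colors are needed.
5 colors suffice: color 1 → {x5}; color 2 → {x6}; color 3 → {x1, x2}; color 4 → {x3, x4}; color 5 → {x7}. Every edge joins two different colors.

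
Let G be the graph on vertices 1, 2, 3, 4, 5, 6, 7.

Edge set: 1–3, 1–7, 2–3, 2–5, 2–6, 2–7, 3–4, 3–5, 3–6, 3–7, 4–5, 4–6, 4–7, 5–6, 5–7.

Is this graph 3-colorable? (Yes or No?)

No

2, 3, 5, 6 are mutually adjacent (a clique of size 4), so at least 4 colors are needed.
So 3 colors are not enough.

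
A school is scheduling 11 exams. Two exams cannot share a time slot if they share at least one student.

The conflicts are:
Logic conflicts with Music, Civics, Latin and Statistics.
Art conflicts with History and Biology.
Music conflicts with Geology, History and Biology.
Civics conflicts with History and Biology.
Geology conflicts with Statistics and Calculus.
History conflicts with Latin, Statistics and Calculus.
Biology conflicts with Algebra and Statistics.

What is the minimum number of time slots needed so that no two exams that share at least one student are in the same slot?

Logic and Civics conflict, so at least 2 time slots are needed.
2 time slots suffice: time slot 1 → {Logic, Geology, History, Biology}; time slot 2 → {Art, Music, Civics, Latin, Algebra, Statistics, Calculus}. Each listed conflict is separated.

2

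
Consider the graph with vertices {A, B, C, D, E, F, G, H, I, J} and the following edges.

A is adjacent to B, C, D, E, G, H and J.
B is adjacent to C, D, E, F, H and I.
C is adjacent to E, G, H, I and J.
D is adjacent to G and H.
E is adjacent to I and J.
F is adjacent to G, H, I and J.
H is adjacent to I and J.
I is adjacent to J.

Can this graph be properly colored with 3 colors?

No

F, H, I, J are pairwise adjacent (a clique of size 4), so at least 4 colors are needed.
So 3 colors are not enough.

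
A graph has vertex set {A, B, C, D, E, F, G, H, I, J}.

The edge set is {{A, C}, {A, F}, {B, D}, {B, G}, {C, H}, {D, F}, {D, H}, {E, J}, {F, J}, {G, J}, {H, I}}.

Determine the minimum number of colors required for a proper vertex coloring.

The cycle C-H-D-F-A-C has odd length 5, so it cannot be 2-colored; at least 3 colors are needed.
3 colors suffice: A=3, B=3, C=1, D=1, E=2, F=2, G=2, H=2, I=1, J=1. Every edge joins two different colors.

3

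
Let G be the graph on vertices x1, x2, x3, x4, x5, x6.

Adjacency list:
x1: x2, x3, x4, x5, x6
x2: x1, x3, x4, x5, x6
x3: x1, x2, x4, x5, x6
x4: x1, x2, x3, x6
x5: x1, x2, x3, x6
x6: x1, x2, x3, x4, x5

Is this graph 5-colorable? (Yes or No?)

The chromatic number is 5. x1, x2, x3, x4, x6 are mutually adjacent (a clique of size 5), so at least 5 colors are needed.
5 colors suffice: color red → {x1}; color blue → {x3}; color green → {x2}; color yellow → {x6}; color purple → {x4, x5}.
That is already a proper 5-coloring.

Yes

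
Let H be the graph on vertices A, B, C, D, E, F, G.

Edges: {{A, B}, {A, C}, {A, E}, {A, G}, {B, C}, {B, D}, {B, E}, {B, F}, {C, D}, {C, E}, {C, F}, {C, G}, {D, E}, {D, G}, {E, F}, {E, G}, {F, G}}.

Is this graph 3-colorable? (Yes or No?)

No

C, D, E, G are pairwise adjacent (a clique of size 4), so at least 4 colors are needed.
So 3 colors are not enough.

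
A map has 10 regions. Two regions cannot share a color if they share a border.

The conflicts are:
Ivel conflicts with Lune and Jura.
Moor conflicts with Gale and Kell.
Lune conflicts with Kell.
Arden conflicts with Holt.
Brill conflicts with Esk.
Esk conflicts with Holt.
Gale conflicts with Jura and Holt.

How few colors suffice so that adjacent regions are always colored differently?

2

Gale and Jura conflict, so at least 2 colors are needed.
A valid assignment using 2 colors: Ivel=1, Moor=2, Lune=2, Arden=1, Brill=2, Esk=1, Gale=1, Jura=2, Kell=1, Holt=2. Every pair that conflicts lands in different colors.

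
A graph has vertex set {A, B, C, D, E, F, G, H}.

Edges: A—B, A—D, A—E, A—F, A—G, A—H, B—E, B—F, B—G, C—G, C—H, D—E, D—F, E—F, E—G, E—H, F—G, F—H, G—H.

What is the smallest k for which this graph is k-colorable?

A, E, F, G, H are pairwise adjacent (a clique of size 5), so at least 5 colors are needed.
5 colors suffice: color 1 → {C, F}; color 2 → {A}; color 3 → {D, G}; color 4 → {E}; color 5 → {B, H}. Every edge joins two different colors.

5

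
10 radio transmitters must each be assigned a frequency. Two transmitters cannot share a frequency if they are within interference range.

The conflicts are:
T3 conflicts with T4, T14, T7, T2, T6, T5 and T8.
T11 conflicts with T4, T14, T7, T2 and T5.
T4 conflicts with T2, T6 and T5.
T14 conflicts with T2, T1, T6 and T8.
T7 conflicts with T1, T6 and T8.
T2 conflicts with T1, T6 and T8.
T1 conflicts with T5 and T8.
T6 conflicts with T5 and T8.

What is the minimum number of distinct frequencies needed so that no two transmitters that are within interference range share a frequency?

T3, T14, T2, T6, T8 all conflict with each other, so at least 5 frequencies are needed.
5 frequencies suffice: frequency 1 → {T11, T1, T6}; frequency 2 → {T7, T2, T5}; frequency 3 → {T3}; frequency 4 → {T4, T14}; frequency 5 → {T8}. Each listed conflict is separated.

5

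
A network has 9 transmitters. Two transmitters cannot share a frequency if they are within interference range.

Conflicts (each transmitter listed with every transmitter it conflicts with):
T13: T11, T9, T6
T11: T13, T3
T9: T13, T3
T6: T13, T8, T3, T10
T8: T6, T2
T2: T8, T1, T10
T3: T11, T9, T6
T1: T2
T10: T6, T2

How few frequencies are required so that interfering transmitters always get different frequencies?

2

T13 and T11 conflict, so at least 2 frequencies are needed.
2 frequencies suffice: T13=2, T11=1, T9=1, T6=1, T8=2, T2=1, T3=2, T1=2, T10=2. Every pair that conflicts lands in different frequencies.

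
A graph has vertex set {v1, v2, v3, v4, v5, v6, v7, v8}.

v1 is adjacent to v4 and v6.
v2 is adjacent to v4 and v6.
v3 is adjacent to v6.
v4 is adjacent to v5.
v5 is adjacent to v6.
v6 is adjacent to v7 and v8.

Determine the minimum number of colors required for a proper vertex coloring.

v4 and v5 are adjacent, so at least 2 colors are needed.
A valid assignment using 2 colors: v1=B, v2=B, v3=B, v4=R, v5=B, v6=R, v7=B, v8=B. Every edge joins two different colors.

2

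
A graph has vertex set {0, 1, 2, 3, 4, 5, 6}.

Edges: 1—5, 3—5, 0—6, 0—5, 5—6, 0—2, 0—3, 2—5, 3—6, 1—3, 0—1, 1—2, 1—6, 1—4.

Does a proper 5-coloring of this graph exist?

Yes

The chromatic number is 5. 0, 1, 3, 5, 6 are mutually adjacent (a clique of size 5), so at least 5 colors are needed.
A valid assignment using 5 colors: 0=c, 1=a, 2=d, 3=d, 4=b, 5=b, 6=e.
That is already a proper 5-coloring.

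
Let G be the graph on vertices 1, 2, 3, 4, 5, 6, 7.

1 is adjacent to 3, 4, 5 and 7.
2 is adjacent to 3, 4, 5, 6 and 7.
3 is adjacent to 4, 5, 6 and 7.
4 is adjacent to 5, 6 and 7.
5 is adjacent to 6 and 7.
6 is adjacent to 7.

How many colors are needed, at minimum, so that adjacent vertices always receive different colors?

6

2, 3, 4, 5, 6, 7 form a clique, so at least 6 colors are needed.
6 colors suffice: color a → {4}; color b → {5}; color c → {7}; color d → {3}; color e → {1, 2}; color f → {6}. No two adjacent vertices share a color.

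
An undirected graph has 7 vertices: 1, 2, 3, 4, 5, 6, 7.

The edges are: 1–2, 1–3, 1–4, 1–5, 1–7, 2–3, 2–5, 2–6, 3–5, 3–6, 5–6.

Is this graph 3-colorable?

2, 3, 5, 6 are mutually adjacent (a clique of size 4), so at least 4 colors are needed.
So 3 colors are not enough.

No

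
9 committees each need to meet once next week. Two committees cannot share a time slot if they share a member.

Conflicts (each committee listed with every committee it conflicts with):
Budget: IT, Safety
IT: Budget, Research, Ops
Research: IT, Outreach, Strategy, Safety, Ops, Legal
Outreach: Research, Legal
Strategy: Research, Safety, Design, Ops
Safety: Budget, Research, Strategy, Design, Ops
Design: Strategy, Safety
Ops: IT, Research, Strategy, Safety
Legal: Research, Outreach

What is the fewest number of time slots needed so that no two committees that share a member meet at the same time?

Research, Strategy, Safety, Ops are mutually in conflict, so at least 4 time slots are needed.
Using 4 time slots: Budget=1, IT=2, Research=1, Outreach=2, Strategy=3, Safety=2, Design=1, Ops=4, Legal=3. Every pair that conflicts lands in different time slots.

4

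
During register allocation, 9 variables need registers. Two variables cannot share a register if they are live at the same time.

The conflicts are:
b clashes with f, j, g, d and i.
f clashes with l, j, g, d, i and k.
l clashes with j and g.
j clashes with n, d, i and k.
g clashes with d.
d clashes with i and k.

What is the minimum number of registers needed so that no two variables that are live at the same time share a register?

5

b, f, j, d, i pairwise conflict, so at least 5 registers are needed.
5 registers suffice: register 1 → {f, n}; register 2 → {j, g}; register 3 → {l, d}; register 4 → {b, k}; register 5 → {i}. Every pair that conflicts lands in different registers.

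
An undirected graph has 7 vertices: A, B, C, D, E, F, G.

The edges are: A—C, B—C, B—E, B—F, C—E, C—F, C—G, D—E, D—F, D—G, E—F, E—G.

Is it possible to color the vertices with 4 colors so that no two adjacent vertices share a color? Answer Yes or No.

Yes

The chromatic number is 4. B, C, E, F are pairwise adjacent (a clique of size 4), so at least 4 colors are needed.
One proper 4-coloring: A=1, B=4, C=2, D=2, E=1, F=3, G=3.
That is already a proper 4-coloring.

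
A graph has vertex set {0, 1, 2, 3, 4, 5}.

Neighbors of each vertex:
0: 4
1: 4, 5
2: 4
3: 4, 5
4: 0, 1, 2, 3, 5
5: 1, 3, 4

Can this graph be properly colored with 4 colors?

The chromatic number is 3. 3, 4, 5 are mutually adjacent, so at least 3 colors are needed.
3 colors suffice: color a → {4}; color b → {0, 2, 5}; color c → {1, 3}.
Since 4 ≥ 3, a proper 4-coloring certainly exists.

Yes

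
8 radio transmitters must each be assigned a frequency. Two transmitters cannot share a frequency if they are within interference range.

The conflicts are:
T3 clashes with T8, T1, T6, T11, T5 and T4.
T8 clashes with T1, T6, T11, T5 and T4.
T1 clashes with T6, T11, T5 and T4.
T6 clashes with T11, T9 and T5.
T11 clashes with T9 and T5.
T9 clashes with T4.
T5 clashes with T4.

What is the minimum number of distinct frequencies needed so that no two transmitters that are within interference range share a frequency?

6

T3, T8, T1, T6, T11, T5 all conflict with each other, so at least 6 frequencies are needed.
6 frequencies suffice: frequency 1 → {T3, T9}; frequency 2 → {T6, T4}; frequency 3 → {T8}; frequency 4 → {T1}; frequency 5 → {T5}; frequency 6 → {T11}. Each listed conflict is separated.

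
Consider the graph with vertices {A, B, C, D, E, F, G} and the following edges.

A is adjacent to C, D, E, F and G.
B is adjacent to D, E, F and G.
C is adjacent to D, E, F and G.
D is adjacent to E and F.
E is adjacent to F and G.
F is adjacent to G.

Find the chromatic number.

5

A, C, E, F, G form a clique, so at least 5 colors are needed.
5 colors suffice: color 1 → {F}; color 2 → {E}; color 3 → {A, B}; color 4 → {C}; color 5 → {D, G}. Every edge joins two different colors.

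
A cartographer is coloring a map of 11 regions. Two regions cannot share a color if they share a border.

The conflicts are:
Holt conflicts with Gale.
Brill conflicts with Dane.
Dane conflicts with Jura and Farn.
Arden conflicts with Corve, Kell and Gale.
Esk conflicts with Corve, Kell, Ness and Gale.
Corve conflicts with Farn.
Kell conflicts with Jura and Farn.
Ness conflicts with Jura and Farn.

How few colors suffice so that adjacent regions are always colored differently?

2

Esk and Gale conflict, so at least 2 colors are needed.
2 colors suffice: color 1 → {Holt, Brill, Arden, Esk, Jura, Farn}; color 2 → {Dane, Corve, Kell, Ness, Gale}. No two conflicting regions share a color.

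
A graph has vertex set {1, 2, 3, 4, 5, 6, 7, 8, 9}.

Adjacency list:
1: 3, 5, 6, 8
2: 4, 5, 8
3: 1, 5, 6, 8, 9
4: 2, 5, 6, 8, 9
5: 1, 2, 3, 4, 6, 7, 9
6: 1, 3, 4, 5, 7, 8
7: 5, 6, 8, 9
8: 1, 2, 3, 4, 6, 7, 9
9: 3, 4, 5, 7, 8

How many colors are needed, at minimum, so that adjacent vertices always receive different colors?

1, 3, 6, 8 form a clique, so at least 4 colors are needed.
4 colors suffice: color a → {5, 8}; color b → {2, 6, 9}; color c → {3, 4, 7}; color d → {1}. No two adjacent vertices share a color.

4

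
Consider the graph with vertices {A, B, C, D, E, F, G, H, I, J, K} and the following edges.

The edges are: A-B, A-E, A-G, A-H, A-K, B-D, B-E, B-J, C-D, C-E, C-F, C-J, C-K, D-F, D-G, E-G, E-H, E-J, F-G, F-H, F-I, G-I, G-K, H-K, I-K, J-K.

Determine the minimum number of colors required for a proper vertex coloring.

3

C, D, F are pairwise adjacent, so at least 3 colors are needed.
3 colors suffice: color red → {E, F, K}; color blue → {B, C, G, H}; color green → {A, D, I, J}. Each edge has distinct colors on its endpoints.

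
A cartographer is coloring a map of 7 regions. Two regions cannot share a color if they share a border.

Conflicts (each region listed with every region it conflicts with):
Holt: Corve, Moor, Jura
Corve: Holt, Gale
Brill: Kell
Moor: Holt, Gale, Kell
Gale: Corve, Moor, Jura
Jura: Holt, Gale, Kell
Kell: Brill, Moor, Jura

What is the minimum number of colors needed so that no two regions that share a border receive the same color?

2

Moor and Kell conflict, so at least 2 colors are needed.
2 colors suffice: color 1 → {Corve, Brill, Moor, Jura}; color 2 → {Holt, Gale, Kell}. Each listed conflict is separated.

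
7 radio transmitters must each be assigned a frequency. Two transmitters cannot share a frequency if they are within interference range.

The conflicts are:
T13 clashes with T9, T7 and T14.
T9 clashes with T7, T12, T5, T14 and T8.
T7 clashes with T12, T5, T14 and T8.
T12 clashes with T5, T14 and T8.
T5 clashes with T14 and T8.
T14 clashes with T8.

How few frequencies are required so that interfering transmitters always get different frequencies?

T9, T7, T12, T5, T14, T8 are mutually in conflict, so at least 6 frequencies are needed.
A valid assignment using 6 frequencies: T13=4, T9=1, T7=3, T12=6, T5=4, T14=2, T8=5. Every pair that conflicts lands in different frequencies.

6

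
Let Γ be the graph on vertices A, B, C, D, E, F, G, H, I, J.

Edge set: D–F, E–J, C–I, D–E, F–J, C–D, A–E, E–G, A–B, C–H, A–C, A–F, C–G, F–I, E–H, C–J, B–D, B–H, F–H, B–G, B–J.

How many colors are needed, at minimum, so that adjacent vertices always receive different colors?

C and I are adjacent, so at least 2 colors are needed.
A valid assignment using 2 colors: A=2, B=1, C=1, D=2, E=1, F=1, G=2, H=2, I=2, J=2. Each edge has distinct colors on its endpoints.

2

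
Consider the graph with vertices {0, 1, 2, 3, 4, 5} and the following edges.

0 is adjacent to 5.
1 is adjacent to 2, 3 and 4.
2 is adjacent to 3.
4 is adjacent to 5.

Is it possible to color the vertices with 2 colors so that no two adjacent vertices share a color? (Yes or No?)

No

1, 2, 3 are mutually adjacent, so at least 3 colors are needed.
So 2 colors are not enough.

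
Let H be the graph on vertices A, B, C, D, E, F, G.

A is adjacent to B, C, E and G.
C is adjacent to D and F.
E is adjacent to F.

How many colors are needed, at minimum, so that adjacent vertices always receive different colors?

2

A and B are adjacent, so at least 2 colors are needed.
A valid assignment using 2 colors: A=1, B=2, C=2, D=1, E=2, F=1, G=2. Every edge joins two different colors.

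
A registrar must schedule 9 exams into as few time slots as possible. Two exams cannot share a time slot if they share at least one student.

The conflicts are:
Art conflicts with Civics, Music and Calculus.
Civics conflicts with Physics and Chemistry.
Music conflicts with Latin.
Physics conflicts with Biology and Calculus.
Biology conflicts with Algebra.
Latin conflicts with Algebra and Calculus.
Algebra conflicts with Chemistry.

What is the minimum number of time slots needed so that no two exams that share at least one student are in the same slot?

The cycle Biology-Physics-Civics-Chemistry-Algebra-Biology has odd length 5, so it cannot be 2-colored; at least 3 time slots are needed.
Using 3 time slots: Art=2, Civics=1, Music=3, Physics=2, Biology=1, Latin=1, Algebra=2, Chemistry=3, Calculus=3. Every pair that conflicts lands in different time slots.

3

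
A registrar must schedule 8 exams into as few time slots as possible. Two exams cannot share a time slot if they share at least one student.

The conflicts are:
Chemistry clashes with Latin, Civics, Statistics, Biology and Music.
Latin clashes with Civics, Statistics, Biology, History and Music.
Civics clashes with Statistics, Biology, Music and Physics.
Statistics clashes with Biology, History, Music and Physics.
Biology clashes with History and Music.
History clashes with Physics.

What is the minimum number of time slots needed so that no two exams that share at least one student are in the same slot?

6

Chemistry, Latin, Civics, Statistics, Biology, Music are mutually in conflict, so at least 6 time slots are needed.
6 time slots suffice: time slot 1 → {Statistics}; time slot 2 → {Latin, Physics}; time slot 3 → {Biology}; time slot 4 → {Civics, History}; time slot 5 → {Music}; time slot 6 → {Chemistry}. No two conflicting exams share a time slot.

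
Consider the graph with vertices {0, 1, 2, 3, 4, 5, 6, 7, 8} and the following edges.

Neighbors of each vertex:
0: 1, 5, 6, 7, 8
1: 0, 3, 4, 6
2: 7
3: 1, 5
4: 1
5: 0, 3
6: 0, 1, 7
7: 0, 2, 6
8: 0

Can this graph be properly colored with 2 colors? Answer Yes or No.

No

0, 1, 6 are pairwise adjacent, so at least 3 colors are needed.
So 2 colors are not enough.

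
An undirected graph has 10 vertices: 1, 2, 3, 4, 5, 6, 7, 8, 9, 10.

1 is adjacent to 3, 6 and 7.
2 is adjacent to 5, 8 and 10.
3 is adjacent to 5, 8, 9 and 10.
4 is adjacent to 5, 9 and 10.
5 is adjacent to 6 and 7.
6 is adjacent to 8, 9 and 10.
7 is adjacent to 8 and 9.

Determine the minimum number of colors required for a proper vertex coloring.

3 and 9 are adjacent, so at least 2 colors are needed.
2 colors suffice: color red → {2, 3, 4, 6, 7}; color blue → {1, 5, 8, 9, 10}. No two adjacent vertices share a color.

2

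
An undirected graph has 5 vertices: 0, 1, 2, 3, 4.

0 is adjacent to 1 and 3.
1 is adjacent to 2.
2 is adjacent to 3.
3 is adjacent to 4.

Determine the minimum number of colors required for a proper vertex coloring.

3 and 4 are adjacent, so at least 2 colors are needed.
2 colors suffice: color a → {1, 3}; color b → {0, 2, 4}. Each edge has distinct colors on its endpoints.

2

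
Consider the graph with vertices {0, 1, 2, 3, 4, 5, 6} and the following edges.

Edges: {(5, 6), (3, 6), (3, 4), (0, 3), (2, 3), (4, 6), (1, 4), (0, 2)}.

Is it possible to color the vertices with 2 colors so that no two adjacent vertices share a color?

3, 4, 6 are pairwise adjacent, so at least 3 colors are needed.
So 2 colors are not enough.

No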